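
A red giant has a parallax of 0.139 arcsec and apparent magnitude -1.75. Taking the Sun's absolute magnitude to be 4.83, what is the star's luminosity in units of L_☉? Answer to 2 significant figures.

L/L_☉ ≈ 220

d = 1/p = 1/0.139″ = 7.194 pc
M = m − 5 log₁₀ d + 5 = -1.75 − 5·0.8570 + 5 = -1.035
M − M_☉ = -1.035 − 4.83 = -5.865
L/L_☉ = 10^(−0.4 × -5.865) = 221.8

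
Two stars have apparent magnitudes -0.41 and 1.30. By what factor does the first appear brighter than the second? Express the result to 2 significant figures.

4.8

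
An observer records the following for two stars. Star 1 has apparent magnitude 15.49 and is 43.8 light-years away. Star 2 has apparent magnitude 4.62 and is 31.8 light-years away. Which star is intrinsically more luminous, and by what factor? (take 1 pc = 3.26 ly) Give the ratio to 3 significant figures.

Star 2 is more luminous, by a factor of 11700.

Star 1: d = 43.8 ly / 3.26 = 13.44 pc
Star 1: M = m − 5 log₁₀ d + 5 = 15.49 − 5·1.1283 + 5 = 14.849
Star 2: d = 31.8 ly / 3.26 = 9.755 pc
Star 2: M = m − 5 log₁₀ d + 5 = 4.62 − 5·0.9892 + 5 = 4.674
ΔM = M_1 − M_2 = 14.849 − (4.674) = 10.175; smaller M is more luminous → Star 2.
L ratio = 10^(0.4 |ΔM|) = 10^4.070 = 11750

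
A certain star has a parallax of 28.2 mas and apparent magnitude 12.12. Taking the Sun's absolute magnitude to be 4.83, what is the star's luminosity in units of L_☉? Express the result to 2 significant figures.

d = 1/p = 1000/28.2 mas = 35.46 pc
M = m − 5 log₁₀ d + 5 = 12.12 − 5·1.5498 + 5 = 9.371
M − M_☉ = 9.371 − 4.83 = 4.541
L/L_☉ = 10^(−0.4 × 4.541) = 0.01526

L/L_☉ ≈ 0.015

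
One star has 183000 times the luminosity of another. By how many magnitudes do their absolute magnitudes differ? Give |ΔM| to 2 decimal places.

Pogson: ΔM = −2.5 log₁₀(ratio) = −2.5 log₁₀(183000) = −2.5 × 5.2625 = -13.156

|ΔM| ≈ 13.16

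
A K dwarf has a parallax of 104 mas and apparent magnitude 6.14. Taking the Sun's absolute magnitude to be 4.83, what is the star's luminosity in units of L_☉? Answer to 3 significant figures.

d = 1/p = 1000/104 mas = 9.615 pc
M = m − 5 log₁₀ d + 5 = 6.14 − 5·0.9830 + 5 = 6.225
M − M_☉ = 6.225 − 4.83 = 1.395
L/L_☉ = 10^(−0.4 × 1.395) = 0.2767

L/L_☉ ≈ 0.277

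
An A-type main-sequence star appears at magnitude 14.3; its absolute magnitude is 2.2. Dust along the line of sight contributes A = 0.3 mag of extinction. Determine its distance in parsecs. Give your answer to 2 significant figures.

m − M = 5 log₁₀(d/10 pc) + A  ⇒  14.3 − (2.2) − 0.3 = 5 log₁₀(d/10)
11.800 = 5 log₁₀(d/10)
log₁₀ d = (m − M − A)/5 + 1 = 3.3600
d = 10^3.3600 = 2291 pc

d ≈ 2300 pc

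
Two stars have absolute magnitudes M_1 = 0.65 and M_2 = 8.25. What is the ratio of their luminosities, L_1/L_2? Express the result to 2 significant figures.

ΔM = M_1 − M_2 = -7.60
L_1/L_2 = 10^(−0.4 ΔM) = 10^3.040 = 1096

L_1/L_2 ≈ 1100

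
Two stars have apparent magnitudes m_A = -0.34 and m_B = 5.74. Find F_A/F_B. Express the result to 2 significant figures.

F_A/F_B ≈ 270

Δm = -0.34 − (5.74) = -6.08
Flux ratio = 10^(−0.4 Δm) = 10^(−0.4 × -6.08) = 10^2.432 = 270.4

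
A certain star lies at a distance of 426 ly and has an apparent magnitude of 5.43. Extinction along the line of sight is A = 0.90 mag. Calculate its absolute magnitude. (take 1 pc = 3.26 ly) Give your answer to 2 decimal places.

M ≈ -1.05

d = 426 ly / 3.26 = 130.7 pc
5 log₁₀(d/10 pc) = 5 log₁₀(130.7) − 5 = 5.581
M = m − 5 log₁₀(d/10) − A = 5.43 − 5.581 − 0.90 = -1.051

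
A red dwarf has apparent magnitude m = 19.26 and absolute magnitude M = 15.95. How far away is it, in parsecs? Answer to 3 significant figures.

μ = m − M = 3.310
m − M = 5 log₁₀ d − 5
log₁₀ d = (m − M)/5 + 1 = 1.6620
d = 10^1.6620 = 45.92 pc

d ≈ 45.9 pc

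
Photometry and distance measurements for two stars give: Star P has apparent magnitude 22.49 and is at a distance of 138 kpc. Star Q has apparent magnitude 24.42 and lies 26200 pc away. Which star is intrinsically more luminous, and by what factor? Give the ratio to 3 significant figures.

Star P is more luminous, by a factor of 164.

Star P: d = 138 kpc = 138000 pc
Star P: M = m − 5 log₁₀ d + 5 = 22.49 − 5·5.1399 + 5 = 1.791
Star Q: M = m − 5 log₁₀ d + 5 = 24.42 − 5·4.4183 + 5 = 7.328
ΔM = M_P − M_Q = 1.791 − (7.328) = -5.538; smaller M is more luminous → Star P.
L ratio = 10^(0.4 |ΔM|) = 10^2.215 = 164.1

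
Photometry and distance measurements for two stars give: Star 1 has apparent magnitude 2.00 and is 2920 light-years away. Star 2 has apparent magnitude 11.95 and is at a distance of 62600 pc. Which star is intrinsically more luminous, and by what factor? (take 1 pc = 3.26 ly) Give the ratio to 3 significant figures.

Star 1: d = 2920 ly / 3.26 = 895.7 pc
Star 1: M = m − 5 log₁₀ d + 5 = 2.00 − 5·2.9522 + 5 = -7.761
Star 2: M = m − 5 log₁₀ d + 5 = 11.95 − 5·4.7966 + 5 = -7.033
ΔM = M_1 − M_2 = -7.761 − (-7.033) = -0.728; smaller M is more luminous → Star 1.
L ratio = 10^(0.4 |ΔM|) = 10^0.291 = 1.955

Star 1 is more luminous, by a factor of 1.96.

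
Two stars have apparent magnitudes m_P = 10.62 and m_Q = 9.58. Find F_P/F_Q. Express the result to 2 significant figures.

Magnitude difference = 1.04
Flux ratio = 10^(−0.4 Δm) = 10^(−0.4 × 1.04) = 10^-0.416 = 0.3837

F_P/F_Q ≈ 0.38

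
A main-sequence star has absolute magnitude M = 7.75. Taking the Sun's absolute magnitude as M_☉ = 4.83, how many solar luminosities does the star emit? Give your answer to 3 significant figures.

L/L_☉ ≈ 0.0679

M − M_☉ = 7.75 − 4.83 = 2.920
L/L_☉ = 10^(−0.4 (M − M_☉)) = 10^-1.168 = 0.06792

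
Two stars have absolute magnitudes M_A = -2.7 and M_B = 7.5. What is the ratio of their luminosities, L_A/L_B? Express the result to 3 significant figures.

L_A/L_B ≈ 12000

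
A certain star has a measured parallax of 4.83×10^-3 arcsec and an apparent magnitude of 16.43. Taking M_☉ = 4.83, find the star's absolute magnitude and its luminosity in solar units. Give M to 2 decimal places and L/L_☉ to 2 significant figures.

d = 1/p = 1/4.83×10^-3″ = 207.0 pc
M = m − 5 log₁₀ d + 5 = 16.43 − 5·2.3161 + 5 = 9.850
M − M_☉ = 9.850 − 4.83 = 5.020
L/L_☉ = 10^(−0.4 × 5.020) = 9.820×10^-3

M ≈ 9.85; L/L_☉ ≈ 9.8×10^-3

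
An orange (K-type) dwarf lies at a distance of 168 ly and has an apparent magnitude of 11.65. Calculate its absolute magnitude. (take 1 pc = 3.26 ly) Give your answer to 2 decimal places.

d = 168 ly / 3.26 = 51.53 pc
5 log₁₀(d/10 pc) = 5 log₁₀(51.53) − 5 = 3.560
M = m − 5 log₁₀(d/10) = 11.65 − 3.560 = 8.090

M ≈ 8.09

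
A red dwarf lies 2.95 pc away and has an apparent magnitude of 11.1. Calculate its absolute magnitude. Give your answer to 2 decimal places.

5 log₁₀(d/10 pc) = 5 log₁₀(2.950) − 5 = -2.651
M = m − 5 log₁₀(d/10) = 11.1 + 2.651 = 13.751

M ≈ 13.75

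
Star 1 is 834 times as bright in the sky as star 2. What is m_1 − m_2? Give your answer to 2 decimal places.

Pogson: Δm = −2.5 log₁₀(ratio) = −2.5 log₁₀(834) = −2.5 × 2.9212 = -7.303
Star 1 is brighter, so it has the smaller magnitude: the difference is negative.

m_1 − m_2 ≈ -7.30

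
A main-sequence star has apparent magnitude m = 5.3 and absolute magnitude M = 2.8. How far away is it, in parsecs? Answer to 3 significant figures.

μ = m − M = 2.500
m − M = 5 log₁₀ d − 5
log₁₀ d = (m − M)/5 + 1 = 1.5000
d = 10^1.5000 = 31.62 pc

d ≈ 31.6 pc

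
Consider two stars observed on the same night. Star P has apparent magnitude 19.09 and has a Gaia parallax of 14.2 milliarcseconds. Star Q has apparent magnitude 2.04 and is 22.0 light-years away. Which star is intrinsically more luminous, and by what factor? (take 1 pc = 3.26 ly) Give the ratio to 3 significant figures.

Star Q is more luminous, by a factor of 60700.

Star P: p = 14.2 mas = 0.0142″ → d = 1/p = 70.42 pc
Star P: M = m − 5 log₁₀ d + 5 = 19.09 − 5·1.8477 + 5 = 14.851
Star Q: d = 22.0 ly / 3.26 = 6.748 pc
Star Q: M = m − 5 log₁₀ d + 5 = 2.04 − 5·0.8292 + 5 = 2.894
ΔM = M_P − M_Q = 14.851 − (2.894) = 11.957; smaller M is more luminous → Star Q.
L ratio = 10^(0.4 |ΔM|) = 10^4.783 = 60670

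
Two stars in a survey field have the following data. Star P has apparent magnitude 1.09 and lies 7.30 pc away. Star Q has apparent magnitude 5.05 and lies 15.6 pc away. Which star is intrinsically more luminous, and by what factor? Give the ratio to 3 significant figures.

Star P: M = m − 5 log₁₀ d + 5 = 1.09 − 5·0.8633 + 5 = 1.773
Star Q: M = m − 5 log₁₀ d + 5 = 5.05 − 5·1.1931 + 5 = 4.084
ΔM = M_P − M_Q = 1.773 − (4.084) = -2.311; smaller M is more luminous → Star P.
L ratio = 10^(0.4 |ΔM|) = 10^0.924 = 8.402

Star P is more luminous, by a factor of 8.40.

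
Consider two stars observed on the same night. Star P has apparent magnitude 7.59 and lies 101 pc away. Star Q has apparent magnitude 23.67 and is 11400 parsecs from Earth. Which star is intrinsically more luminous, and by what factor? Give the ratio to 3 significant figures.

Star P is more luminous, by a factor of 212.

Star P: M = m − 5 log₁₀ d + 5 = 7.59 − 5·2.0043 + 5 = 2.568
Star Q: M = m − 5 log₁₀ d + 5 = 23.67 − 5·4.0569 + 5 = 8.385
ΔM = M_P − M_Q = 2.568 − (8.385) = -5.817; smaller M is more luminous → Star P.
L ratio = 10^(0.4 |ΔM|) = 10^2.327 = 212.2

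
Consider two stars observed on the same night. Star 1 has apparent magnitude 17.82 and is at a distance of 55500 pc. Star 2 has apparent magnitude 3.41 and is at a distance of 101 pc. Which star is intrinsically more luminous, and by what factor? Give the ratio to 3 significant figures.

Star 2 is more luminous, by a factor of 1.92.

Star 1: M = m − 5 log₁₀ d + 5 = 17.82 − 5·4.7443 + 5 = -0.901
Star 2: M = m − 5 log₁₀ d + 5 = 3.41 − 5·2.0043 + 5 = -1.612
ΔM = M_1 − M_2 = -0.901 − (-1.612) = 0.710; smaller M is more luminous → Star 2.
L ratio = 10^(0.4 |ΔM|) = 10^0.284 = 1.923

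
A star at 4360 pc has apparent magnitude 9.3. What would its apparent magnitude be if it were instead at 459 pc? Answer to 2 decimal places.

m ≈ 4.41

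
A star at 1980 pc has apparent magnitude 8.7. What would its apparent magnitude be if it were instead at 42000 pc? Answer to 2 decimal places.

Flux ∝ 1/d², so Δm = 5 log₁₀(d₂/d₁) = 5 log₁₀(42000/1980) = 6.633
m₂ = m₁ + Δm = 8.7 + (6.633) = 15.333

m ≈ 15.33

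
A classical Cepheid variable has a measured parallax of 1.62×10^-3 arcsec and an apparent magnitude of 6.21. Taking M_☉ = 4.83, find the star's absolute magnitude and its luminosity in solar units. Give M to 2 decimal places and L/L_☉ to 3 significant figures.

d = 1/p = 1/1.62×10^-3″ = 617.3 pc
M = m − 5 log₁₀ d + 5 = 6.21 − 5·2.7905 + 5 = -2.742
M − M_☉ = -2.742 − 4.83 = -7.572
L/L_☉ = 10^(−0.4 × -7.572) = 1069

M ≈ -2.74; L/L_☉ ≈ 1070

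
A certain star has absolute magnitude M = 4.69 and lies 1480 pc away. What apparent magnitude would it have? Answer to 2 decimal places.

m ≈ 15.54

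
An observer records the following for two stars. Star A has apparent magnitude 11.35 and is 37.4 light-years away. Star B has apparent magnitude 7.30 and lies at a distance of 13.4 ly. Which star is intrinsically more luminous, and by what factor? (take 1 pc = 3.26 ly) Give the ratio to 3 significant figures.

Star B is more luminous, by a factor of 5.35.

Star A: d = 37.4 ly / 3.26 = 11.47 pc
Star A: M = m − 5 log₁₀ d + 5 = 11.35 − 5·1.0597 + 5 = 11.052
Star B: d = 13.4 ly / 3.26 = 4.110 pc
Star B: M = m − 5 log₁₀ d + 5 = 7.30 − 5·0.6139 + 5 = 9.231
ΔM = M_A − M_B = 11.052 − (9.231) = 1.821; smaller M is more luminous → Star B.
L ratio = 10^(0.4 |ΔM|) = 10^0.728 = 5.351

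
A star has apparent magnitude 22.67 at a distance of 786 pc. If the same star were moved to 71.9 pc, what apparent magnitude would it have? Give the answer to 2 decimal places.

m ≈ 17.48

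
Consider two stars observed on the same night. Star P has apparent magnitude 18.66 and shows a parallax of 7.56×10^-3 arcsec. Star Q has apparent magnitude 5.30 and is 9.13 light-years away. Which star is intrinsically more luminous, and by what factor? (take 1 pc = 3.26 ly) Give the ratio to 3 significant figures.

Star P: d = 1/p = 1/7.56×10^-3″ = 132.3 pc
Star P: M = m − 5 log₁₀ d + 5 = 18.66 − 5·2.1215 + 5 = 13.053
Star Q: d = 9.13 ly / 3.26 = 2.801 pc
Star Q: M = m − 5 log₁₀ d + 5 = 5.30 − 5·0.4473 + 5 = 8.064
ΔM = M_P − M_Q = 13.053 − (8.064) = 4.989; smaller M is more luminous → Star Q.
L ratio = 10^(0.4 |ΔM|) = 10^1.996 = 98.98

Star Q is more luminous, by a factor of 99.0.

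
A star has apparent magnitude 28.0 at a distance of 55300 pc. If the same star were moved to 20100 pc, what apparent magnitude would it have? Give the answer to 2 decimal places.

m ≈ 25.80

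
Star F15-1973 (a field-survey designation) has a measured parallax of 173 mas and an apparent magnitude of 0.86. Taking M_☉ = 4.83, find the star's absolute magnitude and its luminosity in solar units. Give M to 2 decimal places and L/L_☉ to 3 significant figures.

M ≈ 2.05; L/L_☉ ≈ 12.9

d = 1/p = 1000/173 mas = 5.780 pc
M = m − 5 log₁₀ d + 5 = 0.86 − 5·0.7620 + 5 = 2.050
M − M_☉ = 2.050 − 4.83 = -2.780
L/L_☉ = 10^(−0.4 × -2.780) = 12.94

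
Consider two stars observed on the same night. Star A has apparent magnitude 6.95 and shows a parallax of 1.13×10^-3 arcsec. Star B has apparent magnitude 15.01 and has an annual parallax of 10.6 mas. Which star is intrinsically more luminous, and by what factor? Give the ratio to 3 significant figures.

Star A: d = 1/p = 1/1.13×10^-3″ = 885.0 pc
Star A: M = m − 5 log₁₀ d + 5 = 6.95 − 5·2.9469 + 5 = -2.785
Star B: p = 10.6 mas = 0.0106″ → d = 1/p = 94.34 pc
Star B: M = m − 5 log₁₀ d + 5 = 15.01 − 5·1.9747 + 5 = 10.137
ΔM = M_A − M_B = -2.785 − (10.137) = -12.921; smaller M is more luminous → Star A.
L ratio = 10^(0.4 |ΔM|) = 10^5.168 = 147400

Star A is more luminous, by a factor of 147000.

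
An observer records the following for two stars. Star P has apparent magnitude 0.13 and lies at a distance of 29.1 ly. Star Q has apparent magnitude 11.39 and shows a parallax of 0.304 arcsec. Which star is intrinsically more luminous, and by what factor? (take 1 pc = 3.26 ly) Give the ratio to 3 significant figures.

Star P is more luminous, by a factor of 235000.

Star P: d = 29.1 ly / 3.26 = 8.926 pc
Star P: M = m − 5 log₁₀ d + 5 = 0.13 − 5·0.9507 + 5 = 0.377
Star Q: d = 1/p = 1/0.304″ = 3.289 pc
Star Q: M = m − 5 log₁₀ d + 5 = 11.39 − 5·0.5171 + 5 = 13.804
ΔM = M_P − M_Q = 0.377 − (13.804) = -13.428; smaller M is more luminous → Star P.
L ratio = 10^(0.4 |ΔM|) = 10^5.371 = 235000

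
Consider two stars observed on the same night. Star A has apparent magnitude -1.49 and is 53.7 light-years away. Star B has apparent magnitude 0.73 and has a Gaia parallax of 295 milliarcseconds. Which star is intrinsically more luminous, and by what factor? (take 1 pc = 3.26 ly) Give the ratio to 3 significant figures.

Star A is more luminous, by a factor of 182.

Star A: d = 53.7 ly / 3.26 = 16.47 pc
Star A: M = m − 5 log₁₀ d + 5 = -1.49 − 5·1.2168 + 5 = -2.574
Star B: p = 295 mas = 0.295″ → d = 1/p = 3.390 pc
Star B: M = m − 5 log₁₀ d + 5 = 0.73 − 5·0.5302 + 5 = 3.079
ΔM = M_A − M_B = -2.574 − (3.079) = -5.653; smaller M is more luminous → Star A.
L ratio = 10^(0.4 |ΔM|) = 10^2.261 = 182.5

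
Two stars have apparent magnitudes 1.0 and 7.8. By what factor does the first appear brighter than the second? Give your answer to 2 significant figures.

Δm = 1.0 − (7.8) = -6.8
Flux ratio = 10^(−0.4 Δm) = 10^(−0.4 × -6.8) = 10^2.720 = 524.8

520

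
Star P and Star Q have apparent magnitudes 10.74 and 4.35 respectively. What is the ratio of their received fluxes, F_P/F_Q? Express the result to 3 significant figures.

Magnitude difference = 6.39
Flux ratio = 10^(−0.4 Δm) = 10^(−0.4 × 6.39) = 10^-2.556 = 2.780×10^-3

F_P/F_Q ≈ 2.78×10^-3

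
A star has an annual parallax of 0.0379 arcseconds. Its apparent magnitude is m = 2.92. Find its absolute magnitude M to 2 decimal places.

d = 1/p = 1/0.0379″ = 26.39 pc
5 log₁₀(d/10 pc) = 5 log₁₀(26.39) − 5 = 2.107
M = m − 5 log₁₀(d/10) = 2.92 − 2.107 = 0.813

M ≈ 0.81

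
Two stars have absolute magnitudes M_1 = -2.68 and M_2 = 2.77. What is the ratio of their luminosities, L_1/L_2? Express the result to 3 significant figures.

L_1/L_2 ≈ 151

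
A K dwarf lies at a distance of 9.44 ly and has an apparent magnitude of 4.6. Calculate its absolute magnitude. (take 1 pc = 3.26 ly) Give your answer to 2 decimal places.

d = 9.44 ly / 3.26 = 2.896 pc
5 log₁₀(d/10 pc) = 5 log₁₀(2.896) − 5 = -2.691
M = m − 5 log₁₀(d/10) = 4.6 + 2.691 = 7.291

M ≈ 7.29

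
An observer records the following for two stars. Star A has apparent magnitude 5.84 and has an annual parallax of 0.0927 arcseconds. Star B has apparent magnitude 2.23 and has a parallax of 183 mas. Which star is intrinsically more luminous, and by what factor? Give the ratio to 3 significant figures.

Star A: d = 1/p = 1/0.0927″ = 10.79 pc
Star A: M = m − 5 log₁₀ d + 5 = 5.84 − 5·1.0329 + 5 = 5.675
Star B: p = 183 mas = 0.183″ → d = 1/p = 5.464 pc
Star B: M = m − 5 log₁₀ d + 5 = 2.23 − 5·0.7375 + 5 = 3.542
ΔM = M_A − M_B = 5.675 − (3.542) = 2.133; smaller M is more luminous → Star B.
L ratio = 10^(0.4 |ΔM|) = 10^0.853 = 7.133

Star B is more luminous, by a factor of 7.13.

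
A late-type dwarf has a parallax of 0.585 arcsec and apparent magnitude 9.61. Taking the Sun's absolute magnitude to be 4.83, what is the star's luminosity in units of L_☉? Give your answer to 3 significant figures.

L/L_☉ ≈ 3.58×10^-4

d = 1/p = 1/0.585″ = 1.709 pc
M = m − 5 log₁₀ d + 5 = 9.61 − 5·0.2328 + 5 = 13.446
M − M_☉ = 13.446 − 4.83 = 8.616
L/L_☉ = 10^(−0.4 × 8.616) = 3.578×10^-4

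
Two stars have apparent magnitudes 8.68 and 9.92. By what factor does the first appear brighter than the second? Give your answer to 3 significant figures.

Δm = 8.68 − (9.92) = -1.24
Flux ratio = 10^(−0.4 Δm) = 10^(−0.4 × -1.24) = 10^0.496 = 3.133

3.13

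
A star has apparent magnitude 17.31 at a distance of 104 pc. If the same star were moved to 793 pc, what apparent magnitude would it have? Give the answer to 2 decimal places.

Flux ∝ 1/d², so Δm = 5 log₁₀(d₂/d₁) = 5 log₁₀(793/104) = 4.411
m₂ = m₁ + Δm = 17.31 + (4.411) = 21.721

m ≈ 21.72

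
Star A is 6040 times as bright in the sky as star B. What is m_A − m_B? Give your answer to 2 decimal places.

Pogson: Δm = −2.5 log₁₀(ratio) = −2.5 log₁₀(6040) = −2.5 × 3.7810 = -9.453
Star A is brighter, so it has the smaller magnitude: the difference is negative.

m_A − m_B ≈ -9.45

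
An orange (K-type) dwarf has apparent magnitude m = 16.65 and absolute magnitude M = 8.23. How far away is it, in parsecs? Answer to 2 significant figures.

d ≈ 480 pc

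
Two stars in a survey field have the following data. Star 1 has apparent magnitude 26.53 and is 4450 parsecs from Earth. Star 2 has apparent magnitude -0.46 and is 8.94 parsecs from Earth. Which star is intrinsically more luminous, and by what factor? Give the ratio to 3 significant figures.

Star 2 is more luminous, by a factor of 252000.

Star 1: M = m − 5 log₁₀ d + 5 = 26.53 − 5·3.6484 + 5 = 13.288
Star 2: M = m − 5 log₁₀ d + 5 = -0.46 − 5·0.9513 + 5 = -0.217
ΔM = M_1 − M_2 = 13.288 − (-0.217) = 13.505; smaller M is more luminous → Star 2.
L ratio = 10^(0.4 |ΔM|) = 10^5.402 = 252300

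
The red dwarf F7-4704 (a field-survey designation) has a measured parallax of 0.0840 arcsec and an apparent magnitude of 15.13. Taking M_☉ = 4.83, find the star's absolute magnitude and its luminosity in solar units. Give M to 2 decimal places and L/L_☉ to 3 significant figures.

M ≈ 14.75; L/L_☉ ≈ 1.08×10^-4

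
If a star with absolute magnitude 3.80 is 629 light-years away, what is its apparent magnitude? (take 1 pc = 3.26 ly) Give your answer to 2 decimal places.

m ≈ 10.23

d = 629 ly / 3.26 = 192.9 pc
m = M + 5 log₁₀ d − 5 = 3.80 + 5·2.2854 − 5 = 10.227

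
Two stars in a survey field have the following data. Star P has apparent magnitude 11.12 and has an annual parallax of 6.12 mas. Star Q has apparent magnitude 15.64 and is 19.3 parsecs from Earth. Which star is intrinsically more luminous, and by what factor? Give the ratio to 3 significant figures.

Star P is more luminous, by a factor of 4610.

Star P: p = 6.12 mas = 6.12×10^-3″ → d = 1/p = 163.4 pc
Star P: M = m − 5 log₁₀ d + 5 = 11.12 − 5·2.2132 + 5 = 5.054
Star Q: M = m − 5 log₁₀ d + 5 = 15.64 − 5·1.2856 + 5 = 14.212
ΔM = M_P − M_Q = 5.054 − (14.212) = -9.158; smaller M is more luminous → Star P.
L ratio = 10^(0.4 |ΔM|) = 10^3.663 = 4607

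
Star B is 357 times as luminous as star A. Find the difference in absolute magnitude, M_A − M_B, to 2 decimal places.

Pogson: ΔM = −2.5 log₁₀(ratio) = −2.5 log₁₀(357) = −2.5 × 2.5527 = -6.382
Star B is brighter so has the smaller magnitude: M_A − M_B is positive.

M_A − M_B ≈ 6.38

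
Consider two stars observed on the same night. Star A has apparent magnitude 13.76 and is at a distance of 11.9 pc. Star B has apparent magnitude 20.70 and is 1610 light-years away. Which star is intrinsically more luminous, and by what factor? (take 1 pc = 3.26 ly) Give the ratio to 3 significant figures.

Star A: M = m − 5 log₁₀ d + 5 = 13.76 − 5·1.0755 + 5 = 13.382
Star B: d = 1610 ly / 3.26 = 493.9 pc
Star B: M = m − 5 log₁₀ d + 5 = 20.70 − 5·2.6936 + 5 = 12.232
ΔM = M_A − M_B = 13.382 − (12.232) = 1.150; smaller M is more luminous → Star B.
L ratio = 10^(0.4 |ΔM|) = 10^0.460 = 2.885

Star B is more luminous, by a factor of 2.88.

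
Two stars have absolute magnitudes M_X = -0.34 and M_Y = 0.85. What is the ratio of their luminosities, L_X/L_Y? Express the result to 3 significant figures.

ΔM = M_X − M_Y = -1.19
L_X/L_Y = 10^(−0.4 ΔM) = 10^0.476 = 2.992

L_X/L_Y ≈ 2.99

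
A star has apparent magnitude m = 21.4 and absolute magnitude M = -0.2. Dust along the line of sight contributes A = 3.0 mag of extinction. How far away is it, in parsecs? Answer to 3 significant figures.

d ≈ 52500 pc

m − M = 5 log₁₀(d/10 pc) + A  ⇒  21.4 − (-0.2) − 3.0 = 5 log₁₀(d/10)
18.600 = 5 log₁₀(d/10)
log₁₀ d = (m − M − A)/5 + 1 = 4.7200
d = 10^4.7200 = 52480 pc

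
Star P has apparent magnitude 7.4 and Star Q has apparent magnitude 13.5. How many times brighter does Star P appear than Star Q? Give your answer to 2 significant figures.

280

Magnitude difference = -6.1
Flux ratio = 10^(−0.4 Δm) = 10^(−0.4 × -6.1) = 10^2.440 = 275.4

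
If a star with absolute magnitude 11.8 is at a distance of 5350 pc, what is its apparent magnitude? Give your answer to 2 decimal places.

m ≈ 25.44

m = M + 5 log₁₀ d − 5 = 11.8 + 5·3.7284 − 5 = 25.442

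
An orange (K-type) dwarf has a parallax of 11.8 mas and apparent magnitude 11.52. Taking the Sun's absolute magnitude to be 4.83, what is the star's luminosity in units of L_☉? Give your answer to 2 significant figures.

d = 1/p = 1000/11.8 mas = 84.75 pc
M = m − 5 log₁₀ d + 5 = 11.52 − 5·1.9281 + 5 = 6.879
M − M_☉ = 6.879 − 4.83 = 2.049
L/L_☉ = 10^(−0.4 × 2.049) = 0.1514

L/L_☉ ≈ 0.15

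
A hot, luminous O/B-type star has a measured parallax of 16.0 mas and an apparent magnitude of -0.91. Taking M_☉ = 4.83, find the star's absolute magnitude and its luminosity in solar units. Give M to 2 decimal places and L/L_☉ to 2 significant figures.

d = 1/p = 1000/16.0 mas = 62.50 pc
M = m − 5 log₁₀ d + 5 = -0.91 − 5·1.7959 + 5 = -4.889
M − M_☉ = -4.889 − 4.83 = -9.719
L/L_☉ = 10^(−0.4 × -9.719) = 7723

M ≈ -4.89; L/L_☉ ≈ 7700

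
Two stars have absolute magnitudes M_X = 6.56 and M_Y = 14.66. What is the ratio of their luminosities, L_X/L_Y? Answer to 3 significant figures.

L_X/L_Y ≈ 1740

ΔM = M_X − M_Y = -8.10
L_X/L_Y = 10^(−0.4 ΔM) = 10^3.240 = 1738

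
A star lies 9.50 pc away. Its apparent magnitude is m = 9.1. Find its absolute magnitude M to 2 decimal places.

5 log₁₀(d/10 pc) = 5 log₁₀(9.500) − 5 = -0.111
M = m − 5 log₁₀(d/10) = 9.1 + 0.111 = 9.211

M ≈ 9.21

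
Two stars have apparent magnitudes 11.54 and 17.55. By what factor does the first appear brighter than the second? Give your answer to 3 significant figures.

Δm = 11.54 − (17.55) = -6.01
Flux ratio = 10^(−0.4 Δm) = 10^(−0.4 × -6.01) = 10^2.404 = 253.5

254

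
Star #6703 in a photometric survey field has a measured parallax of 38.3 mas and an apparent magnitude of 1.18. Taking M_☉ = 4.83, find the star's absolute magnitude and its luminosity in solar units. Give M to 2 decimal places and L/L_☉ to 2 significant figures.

d = 1/p = 1000/38.3 mas = 26.11 pc
M = m − 5 log₁₀ d + 5 = 1.18 − 5·1.4168 + 5 = -0.904
M − M_☉ = -0.904 − 4.83 = -5.734
L/L_☉ = 10^(−0.4 × -5.734) = 196.6

M ≈ -0.90; L/L_☉ ≈ 200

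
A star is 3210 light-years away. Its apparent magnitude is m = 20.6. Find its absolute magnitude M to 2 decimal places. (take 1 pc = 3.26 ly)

M ≈ 10.63

d = 3210 ly / 3.26 = 984.7 pc
5 log₁₀(d/10 pc) = 5 log₁₀(984.7) − 5 = 9.966
M = m − 5 log₁₀(d/10) = 20.6 − 9.966 = 10.634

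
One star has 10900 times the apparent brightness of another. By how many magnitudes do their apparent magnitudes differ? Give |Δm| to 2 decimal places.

Pogson: Δm = −2.5 log₁₀(ratio) = −2.5 log₁₀(10900) = −2.5 × 4.0374 = -10.094

|Δm| ≈ 10.09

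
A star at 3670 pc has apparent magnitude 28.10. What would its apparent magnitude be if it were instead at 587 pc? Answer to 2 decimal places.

m ≈ 24.12

Flux ∝ 1/d², so Δm = 5 log₁₀(d₂/d₁) = 5 log₁₀(587/3670) = -3.980
m₂ = m₁ + Δm = 28.10 + (-3.980) = 24.120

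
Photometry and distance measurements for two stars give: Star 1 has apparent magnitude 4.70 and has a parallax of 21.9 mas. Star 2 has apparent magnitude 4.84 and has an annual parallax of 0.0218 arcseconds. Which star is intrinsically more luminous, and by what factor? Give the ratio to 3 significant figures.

Star 1 is more luminous, by a factor of 1.13.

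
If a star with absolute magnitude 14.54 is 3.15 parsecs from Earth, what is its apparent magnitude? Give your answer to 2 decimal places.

m ≈ 12.03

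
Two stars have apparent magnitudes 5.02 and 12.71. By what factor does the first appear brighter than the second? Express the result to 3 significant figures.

Δm = 5.02 − (12.71) = -7.69
Flux ratio = 10^(−0.4 Δm) = 10^(−0.4 × -7.69) = 10^3.076 = 1191

1190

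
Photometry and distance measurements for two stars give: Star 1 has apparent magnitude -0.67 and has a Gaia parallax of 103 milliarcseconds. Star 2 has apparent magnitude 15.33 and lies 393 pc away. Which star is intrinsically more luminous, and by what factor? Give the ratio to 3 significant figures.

Star 1: p = 103 mas = 0.103″ → d = 1/p = 9.709 pc
Star 1: M = m − 5 log₁₀ d + 5 = -0.67 − 5·0.9872 + 5 = -0.606
Star 2: M = m − 5 log₁₀ d + 5 = 15.33 − 5·2.5944 + 5 = 7.358
ΔM = M_1 − M_2 = -0.606 − (7.358) = -7.964; smaller M is more luminous → Star 1.
L ratio = 10^(0.4 |ΔM|) = 10^3.186 = 1533

Star 1 is more luminous, by a factor of 1530.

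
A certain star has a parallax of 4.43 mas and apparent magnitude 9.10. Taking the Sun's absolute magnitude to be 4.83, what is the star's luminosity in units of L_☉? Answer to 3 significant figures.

d = 1/p = 1000/4.43 mas = 225.7 pc
M = m − 5 log₁₀ d + 5 = 9.10 − 5·2.3536 + 5 = 2.332
M − M_☉ = 2.332 − 4.83 = -2.498
L/L_☉ = 10^(−0.4 × -2.498) = 9.981

L/L_☉ ≈ 9.98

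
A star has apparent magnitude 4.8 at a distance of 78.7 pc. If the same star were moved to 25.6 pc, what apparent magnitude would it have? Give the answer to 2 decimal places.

Flux ∝ 1/d², so Δm = 5 log₁₀(d₂/d₁) = 5 log₁₀(25.6/78.7) = -2.439
m₂ = m₁ + Δm = 4.8 + (-2.439) = 2.361

m ≈ 2.36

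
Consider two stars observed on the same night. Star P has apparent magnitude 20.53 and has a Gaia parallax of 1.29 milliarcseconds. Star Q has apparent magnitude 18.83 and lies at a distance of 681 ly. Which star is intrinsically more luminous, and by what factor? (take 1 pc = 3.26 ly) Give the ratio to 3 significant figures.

Star P is more luminous, by a factor of 2.88.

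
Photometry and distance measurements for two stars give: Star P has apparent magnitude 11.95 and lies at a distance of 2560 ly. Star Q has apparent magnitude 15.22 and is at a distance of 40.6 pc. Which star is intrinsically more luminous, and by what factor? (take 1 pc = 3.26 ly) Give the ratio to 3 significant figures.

Star P is more luminous, by a factor of 7600.

Star P: d = 2560 ly / 3.26 = 785.3 pc
Star P: M = m − 5 log₁₀ d + 5 = 11.95 − 5·2.8950 + 5 = 2.475
Star Q: M = m − 5 log₁₀ d + 5 = 15.22 − 5·1.6085 + 5 = 12.177
ΔM = M_P − M_Q = 2.475 − (12.177) = -9.702; smaller M is more luminous → Star P.
L ratio = 10^(0.4 |ΔM|) = 10^3.881 = 7603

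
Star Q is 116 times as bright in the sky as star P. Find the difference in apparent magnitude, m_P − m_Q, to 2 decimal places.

Pogson: Δm = −2.5 log₁₀(ratio) = −2.5 log₁₀(116) = −2.5 × 2.0645 = -5.161
Star Q is brighter so has the smaller magnitude: m_P − m_Q is positive.

m_P − m_Q ≈ 5.16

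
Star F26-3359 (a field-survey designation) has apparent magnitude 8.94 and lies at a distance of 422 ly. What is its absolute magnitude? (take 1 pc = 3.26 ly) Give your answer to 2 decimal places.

d = 422 ly / 3.26 = 129.4 pc
5 log₁₀(d/10 pc) = 5 log₁₀(129.4) − 5 = 5.560
M = m − 5 log₁₀(d/10) = 8.94 − 5.560 = 3.380

M ≈ 3.38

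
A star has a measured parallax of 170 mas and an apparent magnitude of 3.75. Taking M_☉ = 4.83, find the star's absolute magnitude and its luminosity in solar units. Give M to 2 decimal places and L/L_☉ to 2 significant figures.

d = 1/p = 1000/170 mas = 5.882 pc
M = m − 5 log₁₀ d + 5 = 3.75 − 5·0.7696 + 5 = 4.902
M − M_☉ = 4.902 − 4.83 = 0.072
L/L_☉ = 10^(−0.4 × 0.072) = 0.9356

M ≈ 4.90; L/L_☉ ≈ 0.94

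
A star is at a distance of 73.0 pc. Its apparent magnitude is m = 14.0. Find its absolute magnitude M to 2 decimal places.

M ≈ 9.68

5 log₁₀(d/10 pc) = 5 log₁₀(73.00) − 5 = 4.317
M = m − 5 log₁₀(d/10) = 14.0 − 4.317 = 9.683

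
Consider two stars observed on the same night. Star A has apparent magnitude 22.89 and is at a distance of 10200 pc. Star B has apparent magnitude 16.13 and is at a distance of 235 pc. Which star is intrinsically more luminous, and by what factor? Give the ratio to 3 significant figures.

Star A is more luminous, by a factor of 3.72.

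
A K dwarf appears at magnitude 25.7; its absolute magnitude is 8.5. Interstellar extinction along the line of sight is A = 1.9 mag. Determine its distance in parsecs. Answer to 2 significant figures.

d ≈ 11000 pc

m − M = 5 log₁₀(d/10 pc) + A  ⇒  25.7 − (8.5) − 1.9 = 5 log₁₀(d/10)
15.300 = 5 log₁₀(d/10)
log₁₀ d = (m − M − A)/5 + 1 = 4.0600
d = 10^4.0600 = 11480 pc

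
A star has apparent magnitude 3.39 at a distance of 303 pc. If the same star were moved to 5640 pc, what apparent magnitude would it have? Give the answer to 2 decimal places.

m ≈ 9.74

Flux ∝ 1/d², so Δm = 5 log₁₀(d₂/d₁) = 5 log₁₀(5640/303) = 6.349
m₂ = m₁ + Δm = 3.39 + (6.349) = 9.739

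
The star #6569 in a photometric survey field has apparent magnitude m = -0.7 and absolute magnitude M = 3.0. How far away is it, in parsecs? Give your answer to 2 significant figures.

d ≈ 1.8 pc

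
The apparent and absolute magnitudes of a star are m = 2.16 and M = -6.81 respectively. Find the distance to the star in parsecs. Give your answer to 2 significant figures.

d ≈ 620 pc

μ = m − M = 8.970
m − M = 5 log₁₀ d − 5
log₁₀ d = (m − M)/5 + 1 = 2.7940
d = 10^2.7940 = 622.3 pc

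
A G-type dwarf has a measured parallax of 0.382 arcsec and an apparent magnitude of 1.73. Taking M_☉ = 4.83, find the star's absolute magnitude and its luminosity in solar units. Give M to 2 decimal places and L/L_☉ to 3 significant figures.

M ≈ 4.64; L/L_☉ ≈ 1.19

d = 1/p = 1/0.382″ = 2.618 pc
M = m − 5 log₁₀ d + 5 = 1.73 − 5·0.4179 + 5 = 4.640
M − M_☉ = 4.640 − 4.83 = -0.190
L/L_☉ = 10^(−0.4 × -0.190) = 1.191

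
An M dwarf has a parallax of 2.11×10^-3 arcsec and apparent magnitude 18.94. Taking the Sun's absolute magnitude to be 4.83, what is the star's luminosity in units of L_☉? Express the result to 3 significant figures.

d = 1/p = 1/2.11×10^-3″ = 473.9 pc
M = m − 5 log₁₀ d + 5 = 18.94 − 5·2.6757 + 5 = 10.561
M − M_☉ = 10.561 − 4.83 = 5.731
L/L_☉ = 10^(−0.4 × 5.731) = 5.098×10^-3

L/L_☉ ≈ 5.10×10^-3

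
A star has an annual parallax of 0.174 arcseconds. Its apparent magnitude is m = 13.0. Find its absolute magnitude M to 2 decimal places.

d = 1/p = 1/0.174″ = 5.747 pc
5 log₁₀(d/10 pc) = 5 log₁₀(5.747) − 5 = -1.203
M = m − 5 log₁₀(d/10) = 13.0 + 1.203 = 14.203

M ≈ 14.20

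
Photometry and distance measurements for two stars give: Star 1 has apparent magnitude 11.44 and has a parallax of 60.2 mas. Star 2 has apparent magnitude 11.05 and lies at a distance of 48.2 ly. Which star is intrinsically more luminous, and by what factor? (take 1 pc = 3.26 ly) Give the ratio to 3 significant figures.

Star 2 is more luminous, by a factor of 1.13.

Star 1: p = 60.2 mas = 0.0602″ → d = 1/p = 16.61 pc
Star 1: M = m − 5 log₁₀ d + 5 = 11.44 − 5·1.2204 + 5 = 10.338
Star 2: d = 48.2 ly / 3.26 = 14.79 pc
Star 2: M = m − 5 log₁₀ d + 5 = 11.05 − 5·1.1698 + 5 = 10.201
ΔM = M_1 − M_2 = 10.338 − (10.201) = 0.137; smaller M is more luminous → Star 2.
L ratio = 10^(0.4 |ΔM|) = 10^0.055 = 1.135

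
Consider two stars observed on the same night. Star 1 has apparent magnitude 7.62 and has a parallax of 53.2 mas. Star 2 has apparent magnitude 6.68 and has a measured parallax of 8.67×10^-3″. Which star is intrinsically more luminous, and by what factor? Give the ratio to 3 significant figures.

Star 1: p = 53.2 mas = 0.0532″ → d = 1/p = 18.80 pc
Star 1: M = m − 5 log₁₀ d + 5 = 7.62 − 5·1.2741 + 5 = 6.250
Star 2: d = 1/p = 1/8.67×10^-3″ = 115.3 pc
Star 2: M = m − 5 log₁₀ d + 5 = 6.68 − 5·2.0620 + 5 = 1.370
ΔM = M_1 − M_2 = 6.250 − (1.370) = 4.879; smaller M is more luminous → Star 2.
L ratio = 10^(0.4 |ΔM|) = 10^1.952 = 89.49

Star 2 is more luminous, by a factor of 89.5.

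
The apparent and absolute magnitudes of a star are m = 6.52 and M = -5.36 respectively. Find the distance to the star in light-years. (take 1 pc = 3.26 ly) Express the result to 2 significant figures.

d ≈ 7700 ly

Distance modulus: m − M = 6.52 − (-5.36) = 11.880
m − M = 5 log₁₀ d − 5
log₁₀ d = (m − M)/5 + 1 = 3.3760
d = 10^3.3760 = 2377 pc
= 7748 ly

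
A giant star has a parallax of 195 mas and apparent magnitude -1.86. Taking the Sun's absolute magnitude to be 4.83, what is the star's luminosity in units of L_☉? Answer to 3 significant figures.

d = 1/p = 1000/195 mas = 5.128 pc
M = m − 5 log₁₀ d + 5 = -1.86 − 5·0.7100 + 5 = -0.410
M − M_☉ = -0.410 − 4.83 = -5.240
L/L_☉ = 10^(−0.4 × -5.240) = 124.7

L/L_☉ ≈ 125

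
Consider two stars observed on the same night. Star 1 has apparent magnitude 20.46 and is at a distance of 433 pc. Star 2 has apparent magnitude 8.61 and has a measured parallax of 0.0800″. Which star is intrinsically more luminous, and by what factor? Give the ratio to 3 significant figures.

Star 2 is more luminous, by a factor of 45.8.

Star 1: M = m − 5 log₁₀ d + 5 = 20.46 − 5·2.6365 + 5 = 12.278
Star 2: d = 1/p = 1/0.0800″ = 12.50 pc
Star 2: M = m − 5 log₁₀ d + 5 = 8.61 − 5·1.0969 + 5 = 8.125
ΔM = M_1 − M_2 = 12.278 − (8.125) = 4.152; smaller M is more luminous → Star 2.
L ratio = 10^(0.4 |ΔM|) = 10^1.661 = 45.80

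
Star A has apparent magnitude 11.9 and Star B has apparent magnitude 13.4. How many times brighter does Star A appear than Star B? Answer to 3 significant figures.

Magnitude difference = -1.5
Flux ratio = 10^(−0.4 Δm) = 10^(−0.4 × -1.5) = 10^0.600 = 3.981

3.98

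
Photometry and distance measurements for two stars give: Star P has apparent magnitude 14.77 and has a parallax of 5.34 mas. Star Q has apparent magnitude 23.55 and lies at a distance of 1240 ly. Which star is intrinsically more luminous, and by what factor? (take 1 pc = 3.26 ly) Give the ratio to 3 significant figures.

Star P: p = 5.34 mas = 5.34×10^-3″ → d = 1/p = 187.3 pc
Star P: M = m − 5 log₁₀ d + 5 = 14.77 − 5·2.2725 + 5 = 8.408
Star Q: d = 1240 ly / 3.26 = 380.4 pc
Star Q: M = m − 5 log₁₀ d + 5 = 23.55 − 5·2.5802 + 5 = 15.649
ΔM = M_P − M_Q = 8.408 − (15.649) = -7.241; smaller M is more luminous → Star P.
L ratio = 10^(0.4 |ΔM|) = 10^2.897 = 788.0

Star P is more luminous, by a factor of 788.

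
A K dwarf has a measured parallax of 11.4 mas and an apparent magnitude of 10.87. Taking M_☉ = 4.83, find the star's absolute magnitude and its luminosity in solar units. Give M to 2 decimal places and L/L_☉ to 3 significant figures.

M ≈ 6.15; L/L_☉ ≈ 0.295

d = 1/p = 1000/11.4 mas = 87.72 pc
M = m − 5 log₁₀ d + 5 = 10.87 − 5·1.9431 + 5 = 6.155
M − M_☉ = 6.155 − 4.83 = 1.325
L/L_☉ = 10^(−0.4 × 1.325) = 0.2953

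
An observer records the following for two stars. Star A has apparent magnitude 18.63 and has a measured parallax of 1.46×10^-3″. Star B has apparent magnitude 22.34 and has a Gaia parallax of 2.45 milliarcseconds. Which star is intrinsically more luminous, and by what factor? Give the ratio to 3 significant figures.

Star A: d = 1/p = 1/1.46×10^-3″ = 684.9 pc
Star A: M = m − 5 log₁₀ d + 5 = 18.63 − 5·2.8356 + 5 = 9.452
Star B: p = 2.45 mas = 2.45×10^-3″ → d = 1/p = 408.2 pc
Star B: M = m − 5 log₁₀ d + 5 = 22.34 − 5·2.6108 + 5 = 14.286
ΔM = M_A − M_B = 9.452 − (14.286) = -4.834; smaller M is more luminous → Star A.
L ratio = 10^(0.4 |ΔM|) = 10^1.934 = 85.83

Star A is more luminous, by a factor of 85.8.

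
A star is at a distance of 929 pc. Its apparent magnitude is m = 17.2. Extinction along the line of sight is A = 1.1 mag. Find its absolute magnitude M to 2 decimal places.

M ≈ 6.26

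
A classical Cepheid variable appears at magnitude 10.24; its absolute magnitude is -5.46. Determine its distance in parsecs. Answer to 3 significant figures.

μ = m − M = 15.700
m − M = 5 log₁₀ d − 5
log₁₀ d = (m − M)/5 + 1 = 4.1400
d = 10^4.1400 = 13800 pc

d ≈ 13800 pc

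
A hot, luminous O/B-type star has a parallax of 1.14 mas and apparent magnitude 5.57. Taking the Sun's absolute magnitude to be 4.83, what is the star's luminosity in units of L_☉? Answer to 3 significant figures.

d = 1/p = 1000/1.14 mas = 877.2 pc
M = m − 5 log₁₀ d + 5 = 5.57 − 5·2.9431 + 5 = -4.145
M − M_☉ = -4.145 − 4.83 = -8.975
L/L_☉ = 10^(−0.4 × -8.975) = 3892

L/L_☉ ≈ 3890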